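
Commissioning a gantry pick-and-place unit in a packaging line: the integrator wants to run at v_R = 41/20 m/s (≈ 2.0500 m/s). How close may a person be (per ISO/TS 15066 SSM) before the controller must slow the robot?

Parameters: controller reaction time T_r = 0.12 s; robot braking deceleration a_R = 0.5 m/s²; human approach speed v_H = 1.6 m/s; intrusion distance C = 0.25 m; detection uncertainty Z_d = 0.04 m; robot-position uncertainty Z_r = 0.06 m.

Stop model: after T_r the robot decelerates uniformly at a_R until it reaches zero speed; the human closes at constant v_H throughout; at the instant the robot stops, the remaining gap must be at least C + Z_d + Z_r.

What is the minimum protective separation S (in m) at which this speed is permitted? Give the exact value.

S_min = 23101/2000 m = 11.5505 m

braking lasts T_s = (41/20)/(1/2) = 4.1000 s
robot in T_r: 2.0500·0.1200 = 0.2460 m
robot under decel: 2.0500²/(2·0.5000) = 4.2025 m
human closes 1.6000·4.2200 = 6.7520 m
C+Z_d+Z_r = 0.2500+0.0400+0.0600 = 0.3500 m
S_min ≈ 0.2460+4.2025+6.7520+0.3500  ⇒  S_min = 23101/2000 m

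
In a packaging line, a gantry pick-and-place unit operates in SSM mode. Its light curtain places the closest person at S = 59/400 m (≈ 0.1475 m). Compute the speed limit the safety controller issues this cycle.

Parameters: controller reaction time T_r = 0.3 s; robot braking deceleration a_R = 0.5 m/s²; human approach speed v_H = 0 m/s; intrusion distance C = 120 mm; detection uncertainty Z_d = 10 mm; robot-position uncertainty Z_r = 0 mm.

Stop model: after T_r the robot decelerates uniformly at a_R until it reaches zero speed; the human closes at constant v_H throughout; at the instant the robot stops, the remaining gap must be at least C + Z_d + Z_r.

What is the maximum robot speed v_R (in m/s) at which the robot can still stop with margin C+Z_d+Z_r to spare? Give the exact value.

collect terms ⇒ (1)·v_R² + (3/10)·v_R + (-7/400) = 0
  disc = (3/10)² − 4·(1)·(-7/400) = 4/25 ; √disc = 2/5
  v_R = (−(3/10) + 2/5) / (2·(1)) = 1/20 m/s
check:
T_s = v_R/a_R = (1/20)/(1/2) = 0.1000 s
robot covers v_R·T_r = 0.0500·0.3000 = 0.0150 m before braking
robot under decel: 0.0500²/(2·0.5000) = 0.0025 m
human closes 0.0000·0.4000 = 0.0000 m
residual clearance needed = 0.1200+0.0100+0.0000 = 0.1300 m
sum ≈ 0.0150+0.0025+0.0000+0.1300 ≈ 0.1475 m = S ✓

v_R_max = 1/20 m/s = 0.0500 m/s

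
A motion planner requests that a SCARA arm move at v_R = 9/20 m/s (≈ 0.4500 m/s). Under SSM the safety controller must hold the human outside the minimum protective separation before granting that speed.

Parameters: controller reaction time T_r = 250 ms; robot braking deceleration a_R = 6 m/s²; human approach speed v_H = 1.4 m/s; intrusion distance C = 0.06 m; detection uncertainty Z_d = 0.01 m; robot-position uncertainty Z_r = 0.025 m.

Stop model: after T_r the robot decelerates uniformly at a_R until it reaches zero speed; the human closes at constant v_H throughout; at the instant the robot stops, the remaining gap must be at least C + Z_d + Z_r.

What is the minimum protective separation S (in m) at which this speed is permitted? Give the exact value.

S_min = 1087/1600 m = 0.6794 m

braking lasts T_s = (9/20)/6 = 0.0750 s
reaction-phase robot travel = 0.4500·0.2500 = 0.1125 m
braking distance = 0.4500²/(2·6.0000) = 0.0169 m
human over T_r+T_s: 1.4000·(0.2500+0.0750) = 0.4550 m
C+Z_d+Z_r = 0.0600+0.0100+0.0250 = 0.0950 m
S_min ≈ 0.1125+0.0169+0.4550+0.0950  ⇒  S_min = 1087/1600 m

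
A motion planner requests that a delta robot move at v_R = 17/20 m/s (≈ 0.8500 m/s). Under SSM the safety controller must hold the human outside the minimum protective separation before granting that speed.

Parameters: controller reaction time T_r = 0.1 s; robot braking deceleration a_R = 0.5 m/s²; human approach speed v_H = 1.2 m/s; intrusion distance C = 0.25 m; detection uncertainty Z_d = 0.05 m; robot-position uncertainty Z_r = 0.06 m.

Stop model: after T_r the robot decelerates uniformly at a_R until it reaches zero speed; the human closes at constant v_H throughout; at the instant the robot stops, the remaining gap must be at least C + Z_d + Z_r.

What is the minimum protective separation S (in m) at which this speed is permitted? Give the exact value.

S_min = 1331/400 m = 3.3275 m

stop time T_s = (17/20)/(1/2) = 1.7000 s
reaction-phase robot travel = 0.8500·0.1000 = 0.0850 m
robot under decel: 0.8500²/(2·0.5000) = 0.7225 m
human closes 1.2000·1.8000 = 2.1600 m
C+Z_d+Z_r = 0.2500+0.0500+0.0600 = 0.3600 m
S_min ≈ 0.0850+0.7225+2.1600+0.3600  ⇒  S_min = 1331/400 m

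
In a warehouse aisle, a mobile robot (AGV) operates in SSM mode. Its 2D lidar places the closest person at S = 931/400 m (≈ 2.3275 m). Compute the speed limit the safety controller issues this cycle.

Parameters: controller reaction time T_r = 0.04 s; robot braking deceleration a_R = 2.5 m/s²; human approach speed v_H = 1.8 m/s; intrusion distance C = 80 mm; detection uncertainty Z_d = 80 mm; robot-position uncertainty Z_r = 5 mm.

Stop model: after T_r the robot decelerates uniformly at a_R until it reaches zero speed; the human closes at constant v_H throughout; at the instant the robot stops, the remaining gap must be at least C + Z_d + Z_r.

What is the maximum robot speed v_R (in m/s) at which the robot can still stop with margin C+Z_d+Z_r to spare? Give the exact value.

at the boundary: (1/5)·v² + (19/25)·v + (-4181/2000) = 0
  disc = (19/25)² − 4·(1/5)·(-4181/2000) = 9/4 ; √disc = 3/2
  v_R = (−(19/25) + 3/2) / (2·(1/5)) = 37/20 m/s
check:
T_s = v_R/a_R = (37/20)/(5/2) = 0.7400 s
robot covers v_R·T_r = 1.8500·0.0400 = 0.0740 m before braking
robot covers 1.8500·0.7400 − ½·2.5000·0.7400² = 0.6845 m while stopping
human closes 1.8000·0.7800 = 1.4040 m
margins: 0.0800+0.0800+0.0050 = 0.1650 m
sum ≈ 0.0740+0.6845+1.4040+0.1650 ≈ 2.3275 m = S ✓

v_R_max = 37/20 m/s = 1.8500 m/s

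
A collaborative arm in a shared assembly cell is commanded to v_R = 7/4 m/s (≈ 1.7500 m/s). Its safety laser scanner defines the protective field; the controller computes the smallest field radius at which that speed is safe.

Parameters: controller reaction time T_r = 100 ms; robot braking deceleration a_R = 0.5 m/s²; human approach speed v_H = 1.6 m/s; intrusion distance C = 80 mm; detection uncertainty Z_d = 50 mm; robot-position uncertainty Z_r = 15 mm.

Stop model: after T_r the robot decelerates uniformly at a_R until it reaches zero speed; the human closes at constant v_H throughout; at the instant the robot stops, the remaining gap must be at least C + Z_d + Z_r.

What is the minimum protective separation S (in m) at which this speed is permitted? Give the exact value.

S_min = 3657/400 m = 9.1425 m

braking lasts T_s = (7/4)/(1/2) = 3.5000 s
robot in T_r: 1.7500·0.1000 = 0.1750 m
robot under decel: 1.7500²/(2·0.5000) = 3.0625 m
human over T_r+T_s: 1.6000·(0.1000+3.5000) = 5.7600 m
residual clearance needed = 0.0800+0.0500+0.0150 = 0.1450 m
S_min ≈ 0.1750+3.0625+5.7600+0.1450  ⇒  S_min = 3657/400 m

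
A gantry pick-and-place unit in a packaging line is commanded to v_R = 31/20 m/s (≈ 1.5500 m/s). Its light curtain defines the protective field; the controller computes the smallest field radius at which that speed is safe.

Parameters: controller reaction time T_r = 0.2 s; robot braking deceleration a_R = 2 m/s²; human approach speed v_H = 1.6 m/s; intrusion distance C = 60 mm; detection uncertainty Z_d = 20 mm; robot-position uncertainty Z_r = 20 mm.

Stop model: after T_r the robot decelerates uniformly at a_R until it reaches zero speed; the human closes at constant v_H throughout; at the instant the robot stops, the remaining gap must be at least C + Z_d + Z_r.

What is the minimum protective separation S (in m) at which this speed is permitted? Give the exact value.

T_s = v_R/a_R = (31/20)/2 = 0.7750 s
robot in T_r: 1.5500·0.2000 = 0.3100 m
braking distance = 1.5500²/(2·2.0000) = 0.6006 m
person approaches 1.6000·(0.2000+0.7750) = 1.5600 m
residual clearance needed = 0.0600+0.0200+0.0200 = 0.1000 m
S_min ≈ 0.3100+0.6006+1.5600+0.1000  ⇒  S_min = 4113/1600 m

S_min = 4113/1600 m = 2.5706 m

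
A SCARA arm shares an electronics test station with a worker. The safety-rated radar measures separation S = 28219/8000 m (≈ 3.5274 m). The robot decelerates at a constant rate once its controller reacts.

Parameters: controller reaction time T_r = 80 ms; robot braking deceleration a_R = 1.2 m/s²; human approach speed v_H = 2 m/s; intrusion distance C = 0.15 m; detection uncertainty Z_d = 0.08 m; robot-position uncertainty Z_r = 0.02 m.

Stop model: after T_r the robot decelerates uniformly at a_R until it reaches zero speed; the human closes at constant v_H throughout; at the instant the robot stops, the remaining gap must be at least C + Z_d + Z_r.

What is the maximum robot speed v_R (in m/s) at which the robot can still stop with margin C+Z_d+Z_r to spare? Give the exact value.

collect terms ⇒ (5/12)·v_R² + (131/75)·v_R + (-24939/8000) = 0
  disc = (131/75)² − 4·(5/12)·(-24939/8000) = 2968729/360000 ; √disc = 1723/600
  v_R = (−(131/75) + 1723/600) / (2·(5/12)) = 27/20 m/s
check:
braking lasts T_s = (27/20)/(6/5) = 1.1250 s
robot covers v_R·T_r = 1.3500·0.0800 = 0.1080 m before braking
braking distance = 1.3500²/(2·1.2000) = 0.7594 m
person approaches 2.0000·(0.0800+1.1250) = 2.4100 m
C+Z_d+Z_r = 0.1500+0.0800+0.0200 = 0.2500 m
sum ≈ 0.1080+0.7594+2.4100+0.2500 ≈ 3.5274 m = S ✓

v_R_max = 27/20 m/s = 1.3500 m/s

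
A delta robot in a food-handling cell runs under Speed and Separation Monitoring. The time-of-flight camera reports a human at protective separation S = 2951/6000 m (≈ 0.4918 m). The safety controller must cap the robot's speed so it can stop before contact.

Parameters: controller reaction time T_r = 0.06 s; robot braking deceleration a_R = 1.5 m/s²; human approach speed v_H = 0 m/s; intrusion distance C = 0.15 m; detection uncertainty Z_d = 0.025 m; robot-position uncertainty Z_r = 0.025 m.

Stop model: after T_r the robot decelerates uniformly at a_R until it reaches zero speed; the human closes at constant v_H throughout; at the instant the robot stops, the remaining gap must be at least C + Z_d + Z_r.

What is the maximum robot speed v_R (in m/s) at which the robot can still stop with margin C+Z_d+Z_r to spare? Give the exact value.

v_R_max = 17/20 m/s = 0.8500 m/s

collect terms ⇒ (1/3)·v_R² + (3/50)·v_R + (-1751/6000) = 0
  disc = (3/50)² − 4·(1/3)·(-1751/6000) = 2209/5625 ; √disc = 47/75
  v_R = (−(3/50) + 47/75) / (2·(1/3)) = 17/20 m/s
check:
stop time T_s = (17/20)/(3/2) = 0.5667 s
robot in T_r: 0.8500·0.0600 = 0.0510 m
robot under decel: 0.8500²/(2·1.5000) = 0.2408 m
human closes 0.0000·0.6267 = 0.0000 m
margins: 0.1500+0.0250+0.0250 = 0.2000 m
sum ≈ 0.0510+0.2408+0.0000+0.2000 ≈ 0.4918 m = S ✓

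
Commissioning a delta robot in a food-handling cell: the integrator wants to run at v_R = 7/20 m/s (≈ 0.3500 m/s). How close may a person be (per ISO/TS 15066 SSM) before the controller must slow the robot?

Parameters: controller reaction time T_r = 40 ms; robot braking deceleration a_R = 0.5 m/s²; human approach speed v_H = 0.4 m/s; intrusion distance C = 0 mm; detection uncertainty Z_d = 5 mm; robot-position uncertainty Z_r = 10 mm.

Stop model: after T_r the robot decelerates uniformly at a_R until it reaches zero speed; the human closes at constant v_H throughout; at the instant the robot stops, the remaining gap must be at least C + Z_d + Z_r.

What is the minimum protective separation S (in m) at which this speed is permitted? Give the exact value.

S_min = 179/400 m = 0.4475 m

stop time T_s = (7/20)/(1/2) = 0.7000 s
reaction-phase robot travel = 0.3500·0.0400 = 0.0140 m
robot under decel: 0.3500²/(2·0.5000) = 0.1225 m
person approaches 0.4000·(0.0400+0.7000) = 0.2960 m
margins: 0.0000+0.0050+0.0100 = 0.0150 m
S_min ≈ 0.0140+0.1225+0.2960+0.0150  ⇒  S_min = 179/400 m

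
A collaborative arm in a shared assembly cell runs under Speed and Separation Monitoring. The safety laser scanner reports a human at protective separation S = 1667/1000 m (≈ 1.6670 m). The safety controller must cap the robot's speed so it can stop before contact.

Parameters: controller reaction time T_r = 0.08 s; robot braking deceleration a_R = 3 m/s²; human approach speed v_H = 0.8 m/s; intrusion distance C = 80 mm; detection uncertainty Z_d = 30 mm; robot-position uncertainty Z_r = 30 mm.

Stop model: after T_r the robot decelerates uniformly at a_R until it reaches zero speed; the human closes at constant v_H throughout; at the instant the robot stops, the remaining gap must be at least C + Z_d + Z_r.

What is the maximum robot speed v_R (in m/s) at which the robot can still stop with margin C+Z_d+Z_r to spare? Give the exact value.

quadratic (1/6)·v² + (26/75)·v + (-1463/1000) = 0
  disc = (26/75)² − 4·(1/6)·(-1463/1000) = 24649/22500 ; √disc = 157/150
  v_R = (−(26/75) + 157/150) / (2·(1/6)) = 21/10 m/s
check:
braking lasts T_s = (21/10)/3 = 0.7000 s
reaction-phase robot travel = 2.1000·0.0800 = 0.1680 m
robot under decel: 2.1000²/(2·3.0000) = 0.7350 m
person approaches 0.8000·(0.0800+0.7000) = 0.6240 m
residual clearance needed = 0.0800+0.0300+0.0300 = 0.1400 m
sum ≈ 0.1680+0.7350+0.6240+0.1400 ≈ 1.6670 m = S ✓

v_R_max = 21/10 m/s = 2.1000 m/s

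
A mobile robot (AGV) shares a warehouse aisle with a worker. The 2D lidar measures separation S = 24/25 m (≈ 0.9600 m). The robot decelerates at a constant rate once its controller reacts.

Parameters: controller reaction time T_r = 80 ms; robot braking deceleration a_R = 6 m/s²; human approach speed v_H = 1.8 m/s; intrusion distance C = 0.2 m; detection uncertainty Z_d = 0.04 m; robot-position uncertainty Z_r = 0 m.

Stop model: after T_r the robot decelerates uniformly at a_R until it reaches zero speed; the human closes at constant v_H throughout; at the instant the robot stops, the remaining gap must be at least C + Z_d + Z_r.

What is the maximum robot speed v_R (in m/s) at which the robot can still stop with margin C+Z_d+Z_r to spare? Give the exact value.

at the boundary: (1/12)·v² + (19/50)·v + (-72/125) = 0
  disc = (19/50)² − 4·(1/12)·(-72/125) = 841/2500 ; √disc = 29/50
  v_R = (−(19/50) + 29/50) / (2·(1/12)) = 6/5 m/s
check:
braking lasts T_s = (6/5)/6 = 0.2000 s
reaction-phase robot travel = 1.2000·0.0800 = 0.0960 m
robot covers 1.2000·0.2000 − ½·6.0000·0.2000² = 0.1200 m while stopping
human closes 1.8000·0.2800 = 0.5040 m
margins: 0.2000+0.0400+0.0000 = 0.2400 m
sum ≈ 0.0960+0.1200+0.5040+0.2400 ≈ 0.9600 m = S ✓

v_R_max = 6/5 m/s = 1.2000 m/s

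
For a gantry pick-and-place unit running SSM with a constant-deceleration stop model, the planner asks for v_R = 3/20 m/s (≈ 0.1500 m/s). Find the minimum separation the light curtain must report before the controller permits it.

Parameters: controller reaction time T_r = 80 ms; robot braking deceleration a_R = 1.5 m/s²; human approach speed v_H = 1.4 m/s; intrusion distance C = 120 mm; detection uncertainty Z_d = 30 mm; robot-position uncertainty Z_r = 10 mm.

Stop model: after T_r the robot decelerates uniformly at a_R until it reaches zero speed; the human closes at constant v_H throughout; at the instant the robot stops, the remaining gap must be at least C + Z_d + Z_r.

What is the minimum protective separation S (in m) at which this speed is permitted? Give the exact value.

S_min = 863/2000 m = 0.4315 m

stop time T_s = (3/20)/(3/2) = 0.1000 s
reaction-phase robot travel = 0.1500·0.0800 = 0.0120 m
braking distance = 0.1500²/(2·1.5000) = 0.0075 m
human over T_r+T_s: 1.4000·(0.0800+0.1000) = 0.2520 m
margins: 0.1200+0.0300+0.0100 = 0.1600 m
S_min ≈ 0.0120+0.0075+0.2520+0.1600  ⇒  S_min = 863/2000 m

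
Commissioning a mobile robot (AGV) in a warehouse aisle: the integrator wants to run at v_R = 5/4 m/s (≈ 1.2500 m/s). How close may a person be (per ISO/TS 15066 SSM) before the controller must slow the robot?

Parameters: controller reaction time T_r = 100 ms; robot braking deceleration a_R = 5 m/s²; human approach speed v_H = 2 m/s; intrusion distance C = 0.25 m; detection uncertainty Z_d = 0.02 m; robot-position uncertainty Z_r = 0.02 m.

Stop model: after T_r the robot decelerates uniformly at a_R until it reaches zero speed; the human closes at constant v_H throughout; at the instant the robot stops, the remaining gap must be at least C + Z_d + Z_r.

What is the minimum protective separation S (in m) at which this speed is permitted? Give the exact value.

braking lasts T_s = (5/4)/5 = 0.2500 s
reaction-phase robot travel = 1.2500·0.1000 = 0.1250 m
robot covers 1.2500·0.2500 − ½·5.0000·0.2500² = 0.1562 m while stopping
human over T_r+T_s: 2.0000·(0.1000+0.2500) = 0.7000 m
residual clearance needed = 0.2500+0.0200+0.0200 = 0.2900 m
S_min ≈ 0.1250+0.1562+0.7000+0.2900  ⇒  S_min = 1017/800 m

S_min = 1017/800 m = 1.2712 m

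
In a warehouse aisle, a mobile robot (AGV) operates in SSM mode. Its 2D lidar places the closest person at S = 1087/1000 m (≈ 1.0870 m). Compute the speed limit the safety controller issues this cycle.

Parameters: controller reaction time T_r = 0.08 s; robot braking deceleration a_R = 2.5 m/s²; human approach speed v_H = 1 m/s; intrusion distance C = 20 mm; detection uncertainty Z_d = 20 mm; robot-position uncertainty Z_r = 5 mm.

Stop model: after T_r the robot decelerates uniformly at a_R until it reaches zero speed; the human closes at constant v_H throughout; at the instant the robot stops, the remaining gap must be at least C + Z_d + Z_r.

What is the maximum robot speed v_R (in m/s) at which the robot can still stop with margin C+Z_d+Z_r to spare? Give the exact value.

at the boundary: (1/5)·v² + (12/25)·v + (-481/500) = 0
  disc = (12/25)² − 4·(1/5)·(-481/500) = 1 ; √disc = 1
  v_R = (−(12/25) + 1) / (2·(1/5)) = 13/10 m/s
check:
braking lasts T_s = (13/10)/(5/2) = 0.5200 s
robot in T_r: 1.3000·0.0800 = 0.1040 m
robot covers 1.3000·0.5200 − ½·2.5000·0.5200² = 0.3380 m while stopping
person approaches 1.0000·(0.0800+0.5200) = 0.6000 m
residual clearance needed = 0.0200+0.0200+0.0050 = 0.0450 m
sum ≈ 0.1040+0.3380+0.6000+0.0450 ≈ 1.0870 m = S ✓

v_R_max = 13/10 m/s = 1.3000 m/s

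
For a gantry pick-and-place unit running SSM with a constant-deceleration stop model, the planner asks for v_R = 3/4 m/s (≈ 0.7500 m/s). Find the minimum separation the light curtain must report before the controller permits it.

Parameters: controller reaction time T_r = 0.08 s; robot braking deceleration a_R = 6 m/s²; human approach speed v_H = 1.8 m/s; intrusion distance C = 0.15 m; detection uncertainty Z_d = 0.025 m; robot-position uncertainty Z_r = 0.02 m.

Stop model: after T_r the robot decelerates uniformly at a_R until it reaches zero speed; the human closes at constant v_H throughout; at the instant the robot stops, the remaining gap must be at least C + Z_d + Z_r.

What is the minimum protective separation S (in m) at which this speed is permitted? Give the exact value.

S_min = 5367/8000 m = 0.6709 m

stop time T_s = (3/4)/6 = 0.1250 s
robot covers v_R·T_r = 0.7500·0.0800 = 0.0600 m before braking
robot under decel: 0.7500²/(2·6.0000) = 0.0469 m
human over T_r+T_s: 1.8000·(0.0800+0.1250) = 0.3690 m
C+Z_d+Z_r = 0.1500+0.0250+0.0200 = 0.1950 m
S_min ≈ 0.0600+0.0469+0.3690+0.1950  ⇒  S_min = 5367/8000 m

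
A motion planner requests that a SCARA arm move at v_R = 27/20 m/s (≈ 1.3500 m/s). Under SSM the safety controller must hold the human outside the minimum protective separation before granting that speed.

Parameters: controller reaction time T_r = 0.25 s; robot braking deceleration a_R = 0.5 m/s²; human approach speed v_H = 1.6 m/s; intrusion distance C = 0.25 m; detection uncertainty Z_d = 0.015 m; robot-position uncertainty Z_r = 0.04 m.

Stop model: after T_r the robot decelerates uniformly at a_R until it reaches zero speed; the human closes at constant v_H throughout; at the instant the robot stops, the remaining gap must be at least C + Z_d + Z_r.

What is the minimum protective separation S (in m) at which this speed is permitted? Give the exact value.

T_s = v_R/a_R = (27/20)/(1/2) = 2.7000 s
robot in T_r: 1.3500·0.2500 = 0.3375 m
robot under decel: 1.3500²/(2·0.5000) = 1.8225 m
human closes 1.6000·2.9500 = 4.7200 m
residual clearance needed = 0.2500+0.0150+0.0400 = 0.3050 m
S_min ≈ 0.3375+1.8225+4.7200+0.3050  ⇒  S_min = 1437/200 m

S_min = 1437/200 m = 7.1850 m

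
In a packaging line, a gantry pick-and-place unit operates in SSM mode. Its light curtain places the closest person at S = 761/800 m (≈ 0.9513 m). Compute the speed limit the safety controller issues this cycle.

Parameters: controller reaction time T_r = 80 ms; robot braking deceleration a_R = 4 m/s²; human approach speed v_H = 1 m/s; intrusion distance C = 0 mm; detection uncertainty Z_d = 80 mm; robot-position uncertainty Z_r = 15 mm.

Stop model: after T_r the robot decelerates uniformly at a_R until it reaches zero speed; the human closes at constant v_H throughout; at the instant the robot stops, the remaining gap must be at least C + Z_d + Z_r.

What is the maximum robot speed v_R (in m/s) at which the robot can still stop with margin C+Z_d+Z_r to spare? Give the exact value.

quadratic (1/8)·v² + (33/100)·v + (-621/800) = 0
  disc = (33/100)² − 4·(1/8)·(-621/800) = 19881/40000 ; √disc = 141/200
  v_R = (−(33/100) + 141/200) / (2·(1/8)) = 3/2 m/s
check:
T_s = v_R/a_R = (3/2)/4 = 0.3750 s
robot covers v_R·T_r = 1.5000·0.0800 = 0.1200 m before braking
braking distance = 1.5000²/(2·4.0000) = 0.2812 m
person approaches 1.0000·(0.0800+0.3750) = 0.4550 m
margins: 0.0000+0.0800+0.0150 = 0.0950 m
sum ≈ 0.1200+0.2812+0.4550+0.0950 ≈ 0.9513 m = S ✓

v_R_max = 3/2 m/s = 1.5000 m/s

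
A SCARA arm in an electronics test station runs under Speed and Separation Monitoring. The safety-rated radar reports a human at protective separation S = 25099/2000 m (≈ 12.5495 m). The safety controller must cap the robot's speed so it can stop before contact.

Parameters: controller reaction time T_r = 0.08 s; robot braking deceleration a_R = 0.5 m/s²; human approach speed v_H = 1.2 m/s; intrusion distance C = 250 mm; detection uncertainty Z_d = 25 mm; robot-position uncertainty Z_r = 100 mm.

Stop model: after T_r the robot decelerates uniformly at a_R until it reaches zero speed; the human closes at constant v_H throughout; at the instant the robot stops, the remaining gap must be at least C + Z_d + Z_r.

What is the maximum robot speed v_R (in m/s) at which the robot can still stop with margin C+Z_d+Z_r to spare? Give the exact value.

v_R_max = 49/20 m/s = 2.4500 m/s

quadratic (1)·v² + (62/25)·v + (-24157/2000) = 0
  disc = (62/25)² − 4·(1)·(-24157/2000) = 136161/2500 ; √disc = 369/50
  v_R = (−(62/25) + 369/50) / (2·(1)) = 49/20 m/s
check:
T_s = v_R/a_R = (49/20)/(1/2) = 4.9000 s
robot covers v_R·T_r = 2.4500·0.0800 = 0.1960 m before braking
robot under decel: 2.4500²/(2·0.5000) = 6.0025 m
person approaches 1.2000·(0.0800+4.9000) = 5.9760 m
C+Z_d+Z_r = 0.2500+0.0250+0.1000 = 0.3750 m
sum ≈ 0.1960+6.0025+5.9760+0.3750 ≈ 12.5495 m = S ✓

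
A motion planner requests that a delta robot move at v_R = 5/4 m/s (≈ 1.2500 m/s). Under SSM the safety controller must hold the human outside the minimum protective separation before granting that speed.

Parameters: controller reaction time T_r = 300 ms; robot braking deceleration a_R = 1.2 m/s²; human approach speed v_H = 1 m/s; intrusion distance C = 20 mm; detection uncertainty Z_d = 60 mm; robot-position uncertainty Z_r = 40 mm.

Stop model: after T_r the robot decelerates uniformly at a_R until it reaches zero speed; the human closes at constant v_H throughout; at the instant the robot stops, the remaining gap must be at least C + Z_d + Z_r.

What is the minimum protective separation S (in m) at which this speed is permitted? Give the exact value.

T_s = v_R/a_R = (5/4)/(6/5) = 1.0417 s
robot in T_r: 1.2500·0.3000 = 0.3750 m
robot covers 1.2500·1.0417 − ½·1.2000·1.0417² = 0.6510 m while stopping
human over T_r+T_s: 1.0000·(0.3000+1.0417) = 1.3417 m
C+Z_d+Z_r = 0.0200+0.0600+0.0400 = 0.1200 m
S_min ≈ 0.3750+0.6510+1.3417+0.1200  ⇒  S_min = 11941/4800 m

S_min = 11941/4800 m = 2.4877 m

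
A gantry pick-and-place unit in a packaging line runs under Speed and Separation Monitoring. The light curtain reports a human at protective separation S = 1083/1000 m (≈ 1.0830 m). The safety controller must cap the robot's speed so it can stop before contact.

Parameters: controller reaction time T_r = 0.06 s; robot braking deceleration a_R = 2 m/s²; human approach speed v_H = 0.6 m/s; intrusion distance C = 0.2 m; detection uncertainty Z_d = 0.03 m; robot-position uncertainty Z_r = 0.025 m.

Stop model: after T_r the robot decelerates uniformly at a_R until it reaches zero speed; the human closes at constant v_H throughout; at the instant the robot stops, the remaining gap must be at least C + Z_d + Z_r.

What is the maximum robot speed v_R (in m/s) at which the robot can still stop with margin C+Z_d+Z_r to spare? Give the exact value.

v_R_max = 6/5 m/s = 1.2000 m/s

collect terms ⇒ (1/4)·v_R² + (9/25)·v_R + (-99/125) = 0
  disc = (9/25)² − 4·(1/4)·(-99/125) = 576/625 ; √disc = 24/25
  v_R = (−(9/25) + 24/25) / (2·(1/4)) = 6/5 m/s
check:
braking lasts T_s = (6/5)/2 = 0.6000 s
robot covers v_R·T_r = 1.2000·0.0600 = 0.0720 m before braking
braking distance = 1.2000²/(2·2.0000) = 0.3600 m
human over T_r+T_s: 0.6000·(0.0600+0.6000) = 0.3960 m
C+Z_d+Z_r = 0.2000+0.0300+0.0250 = 0.2550 m
sum ≈ 0.0720+0.3600+0.3960+0.2550 ≈ 1.0830 m = S ✓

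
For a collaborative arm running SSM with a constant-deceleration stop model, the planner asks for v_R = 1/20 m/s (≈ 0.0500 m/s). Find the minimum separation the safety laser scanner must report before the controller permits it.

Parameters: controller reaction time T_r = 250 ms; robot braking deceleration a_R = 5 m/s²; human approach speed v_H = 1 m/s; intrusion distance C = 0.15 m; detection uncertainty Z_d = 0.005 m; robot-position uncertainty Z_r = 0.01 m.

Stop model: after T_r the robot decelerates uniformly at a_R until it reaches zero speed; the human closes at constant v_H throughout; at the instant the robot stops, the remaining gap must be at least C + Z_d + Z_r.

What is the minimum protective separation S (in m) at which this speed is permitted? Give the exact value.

S_min = 1751/4000 m = 0.4377 m

braking lasts T_s = (1/20)/5 = 0.0100 s
robot in T_r: 0.0500·0.2500 = 0.0125 m
robot covers 0.0500·0.0100 − ½·5.0000·0.0100² = 0.0003 m while stopping
human closes 1.0000·0.2600 = 0.2600 m
residual clearance needed = 0.1500+0.0050+0.0100 = 0.1650 m
S_min ≈ 0.0125+0.0003+0.2600+0.1650  ⇒  S_min = 1751/4000 m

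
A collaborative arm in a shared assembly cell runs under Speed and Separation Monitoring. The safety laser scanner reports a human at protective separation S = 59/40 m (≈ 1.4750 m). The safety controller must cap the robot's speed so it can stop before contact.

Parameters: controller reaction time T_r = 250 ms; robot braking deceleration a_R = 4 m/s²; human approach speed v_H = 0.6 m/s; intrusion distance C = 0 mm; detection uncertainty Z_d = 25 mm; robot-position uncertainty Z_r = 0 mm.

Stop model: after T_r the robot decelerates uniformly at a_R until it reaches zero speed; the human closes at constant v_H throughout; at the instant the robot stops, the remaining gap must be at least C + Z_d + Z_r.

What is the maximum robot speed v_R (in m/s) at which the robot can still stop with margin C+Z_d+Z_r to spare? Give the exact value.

at the boundary: (1/8)·v² + (2/5)·v + (-13/10) = 0
  disc = (2/5)² − 4·(1/8)·(-13/10) = 81/100 ; √disc = 9/10
  v_R = (−(2/5) + 9/10) / (2·(1/8)) = 2 m/s
check:
stop time T_s = 2/4 = 0.5000 s
robot covers v_R·T_r = 2.0000·0.2500 = 0.5000 m before braking
robot covers 2.0000·0.5000 − ½·4.0000·0.5000² = 0.5000 m while stopping
human over T_r+T_s: 0.6000·(0.2500+0.5000) = 0.4500 m
margins: 0.0000+0.0250+0.0000 = 0.0250 m
sum ≈ 0.5000+0.5000+0.4500+0.0250 ≈ 1.4750 m = S ✓

v_R_max = 2 m/s = 2.0000 m/s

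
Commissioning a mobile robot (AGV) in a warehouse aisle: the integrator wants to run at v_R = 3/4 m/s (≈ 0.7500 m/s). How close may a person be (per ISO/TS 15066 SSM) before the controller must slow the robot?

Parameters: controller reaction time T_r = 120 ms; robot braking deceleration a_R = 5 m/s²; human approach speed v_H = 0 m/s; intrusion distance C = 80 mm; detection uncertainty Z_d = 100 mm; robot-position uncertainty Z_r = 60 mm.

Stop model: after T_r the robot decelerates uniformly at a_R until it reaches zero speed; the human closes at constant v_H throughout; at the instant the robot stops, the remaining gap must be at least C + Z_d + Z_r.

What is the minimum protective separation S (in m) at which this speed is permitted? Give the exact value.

T_s = v_R/a_R = (3/4)/5 = 0.1500 s
robot covers v_R·T_r = 0.7500·0.1200 = 0.0900 m before braking
braking distance = 0.7500²/(2·5.0000) = 0.0563 m
human over T_r+T_s: 0.0000·(0.1200+0.1500) = 0.0000 m
C+Z_d+Z_r = 0.0800+0.1000+0.0600 = 0.2400 m
S_min ≈ 0.0900+0.0563+0.0000+0.2400  ⇒  S_min = 309/800 m

S_min = 309/800 m = 0.3862 m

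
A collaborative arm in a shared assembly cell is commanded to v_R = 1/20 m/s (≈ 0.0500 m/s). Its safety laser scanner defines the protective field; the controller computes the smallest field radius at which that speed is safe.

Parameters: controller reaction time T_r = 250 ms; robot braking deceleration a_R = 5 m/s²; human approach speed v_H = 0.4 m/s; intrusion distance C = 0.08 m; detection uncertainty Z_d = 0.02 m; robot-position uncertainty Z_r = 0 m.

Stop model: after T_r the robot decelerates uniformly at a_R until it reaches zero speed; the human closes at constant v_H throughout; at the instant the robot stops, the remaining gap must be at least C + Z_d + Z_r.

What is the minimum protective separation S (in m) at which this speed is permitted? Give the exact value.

T_s = v_R/a_R = (1/20)/5 = 0.0100 s
robot in T_r: 0.0500·0.2500 = 0.0125 m
braking distance = 0.0500²/(2·5.0000) = 0.0003 m
person approaches 0.4000·(0.2500+0.0100) = 0.1040 m
residual clearance needed = 0.0800+0.0200+0.0000 = 0.1000 m
S_min ≈ 0.0125+0.0003+0.1040+0.1000  ⇒  S_min = 867/4000 m

S_min = 867/4000 m = 0.2167 m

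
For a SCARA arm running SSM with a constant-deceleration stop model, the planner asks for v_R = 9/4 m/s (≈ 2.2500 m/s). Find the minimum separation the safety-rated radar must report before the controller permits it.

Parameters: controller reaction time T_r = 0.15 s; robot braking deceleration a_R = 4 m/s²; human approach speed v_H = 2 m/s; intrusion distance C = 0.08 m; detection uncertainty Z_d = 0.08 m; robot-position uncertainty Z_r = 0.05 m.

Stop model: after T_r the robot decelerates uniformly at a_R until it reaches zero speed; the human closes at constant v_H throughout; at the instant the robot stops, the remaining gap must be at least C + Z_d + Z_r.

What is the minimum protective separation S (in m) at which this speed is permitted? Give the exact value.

S_min = 8337/3200 m = 2.6053 m

braking lasts T_s = (9/4)/4 = 0.5625 s
robot in T_r: 2.2500·0.1500 = 0.3375 m
braking distance = 2.2500²/(2·4.0000) = 0.6328 m
human over T_r+T_s: 2.0000·(0.1500+0.5625) = 1.4250 m
residual clearance needed = 0.0800+0.0800+0.0500 = 0.2100 m
S_min ≈ 0.3375+0.6328+1.4250+0.2100  ⇒  S_min = 8337/3200 m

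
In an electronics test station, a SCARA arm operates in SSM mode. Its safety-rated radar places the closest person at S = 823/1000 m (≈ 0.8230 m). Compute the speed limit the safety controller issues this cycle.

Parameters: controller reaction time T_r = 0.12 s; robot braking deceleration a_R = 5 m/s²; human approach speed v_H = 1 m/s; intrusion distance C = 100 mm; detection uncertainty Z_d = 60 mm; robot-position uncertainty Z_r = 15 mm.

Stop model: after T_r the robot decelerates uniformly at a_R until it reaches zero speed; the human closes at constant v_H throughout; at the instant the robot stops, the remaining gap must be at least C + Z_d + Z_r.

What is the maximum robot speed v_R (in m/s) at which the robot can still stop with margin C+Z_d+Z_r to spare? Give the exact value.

v_R_max = 6/5 m/s = 1.2000 m/s

collect terms ⇒ (1/10)·v_R² + (8/25)·v_R + (-66/125) = 0
  disc = (8/25)² − 4·(1/10)·(-66/125) = 196/625 ; √disc = 14/25
  v_R = (−(8/25) + 14/25) / (2·(1/10)) = 6/5 m/s
check:
T_s = v_R/a_R = (6/5)/5 = 0.2400 s
robot in T_r: 1.2000·0.1200 = 0.1440 m
robot covers 1.2000·0.2400 − ½·5.0000·0.2400² = 0.1440 m while stopping
human closes 1.0000·0.3600 = 0.3600 m
residual clearance needed = 0.1000+0.0600+0.0150 = 0.1750 m
sum ≈ 0.1440+0.1440+0.3600+0.1750 ≈ 0.8230 m = S ✓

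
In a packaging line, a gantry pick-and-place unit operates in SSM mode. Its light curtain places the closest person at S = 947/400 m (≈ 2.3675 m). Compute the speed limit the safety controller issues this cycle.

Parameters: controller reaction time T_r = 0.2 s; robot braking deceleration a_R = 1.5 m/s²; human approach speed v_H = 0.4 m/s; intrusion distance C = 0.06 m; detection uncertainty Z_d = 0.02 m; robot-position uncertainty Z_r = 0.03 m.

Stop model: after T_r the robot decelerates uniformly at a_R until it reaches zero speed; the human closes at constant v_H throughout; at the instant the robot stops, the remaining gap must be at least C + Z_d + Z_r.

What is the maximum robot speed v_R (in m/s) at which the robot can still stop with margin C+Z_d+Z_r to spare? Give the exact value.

at the boundary: (1/3)·v² + (7/15)·v + (-871/400) = 0
  disc = (7/15)² − 4·(1/3)·(-871/400) = 2809/900 ; √disc = 53/30
  v_R = (−(7/15) + 53/30) / (2·(1/3)) = 39/20 m/s
check:
braking lasts T_s = (39/20)/(3/2) = 1.3000 s
robot covers v_R·T_r = 1.9500·0.2000 = 0.3900 m before braking
robot under decel: 1.9500²/(2·1.5000) = 1.2675 m
human over T_r+T_s: 0.4000·(0.2000+1.3000) = 0.6000 m
C+Z_d+Z_r = 0.0600+0.0200+0.0300 = 0.1100 m
sum ≈ 0.3900+1.2675+0.6000+0.1100 ≈ 2.3675 m = S ✓

v_R_max = 39/20 m/s = 1.9500 m/s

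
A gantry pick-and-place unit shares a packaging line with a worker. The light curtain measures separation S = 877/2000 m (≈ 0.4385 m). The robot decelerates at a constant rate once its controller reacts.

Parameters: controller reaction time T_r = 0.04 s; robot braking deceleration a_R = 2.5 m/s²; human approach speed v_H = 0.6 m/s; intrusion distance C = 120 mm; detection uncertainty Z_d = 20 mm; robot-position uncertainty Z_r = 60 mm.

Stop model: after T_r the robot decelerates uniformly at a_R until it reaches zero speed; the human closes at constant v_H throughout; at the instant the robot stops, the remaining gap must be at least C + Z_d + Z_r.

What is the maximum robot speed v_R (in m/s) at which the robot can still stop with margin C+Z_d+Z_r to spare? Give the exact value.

v_R_max = 11/20 m/s = 0.5500 m/s

at the boundary: (1/5)·v² + (7/25)·v + (-429/2000) = 0
  disc = (7/25)² − 4·(1/5)·(-429/2000) = 1/4 ; √disc = 1/2
  v_R = (−(7/25) + 1/2) / (2·(1/5)) = 11/20 m/s
check:
braking lasts T_s = (11/20)/(5/2) = 0.2200 s
reaction-phase robot travel = 0.5500·0.0400 = 0.0220 m
robot covers 0.5500·0.2200 − ½·2.5000·0.2200² = 0.0605 m while stopping
person approaches 0.6000·(0.0400+0.2200) = 0.1560 m
residual clearance needed = 0.1200+0.0200+0.0600 = 0.2000 m
sum ≈ 0.0220+0.0605+0.1560+0.2000 ≈ 0.4385 m = S ✓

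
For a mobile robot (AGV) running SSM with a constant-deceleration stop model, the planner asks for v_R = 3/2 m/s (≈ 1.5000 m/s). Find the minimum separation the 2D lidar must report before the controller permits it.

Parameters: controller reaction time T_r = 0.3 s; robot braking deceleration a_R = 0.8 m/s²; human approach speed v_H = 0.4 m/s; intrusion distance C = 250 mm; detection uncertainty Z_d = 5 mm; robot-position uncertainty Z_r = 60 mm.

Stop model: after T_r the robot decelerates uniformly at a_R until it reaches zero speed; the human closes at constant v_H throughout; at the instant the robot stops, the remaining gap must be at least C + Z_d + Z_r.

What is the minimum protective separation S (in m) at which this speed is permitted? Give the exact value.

S_min = 2433/800 m = 3.0412 m

stop time T_s = (3/2)/(4/5) = 1.8750 s
robot covers v_R·T_r = 1.5000·0.3000 = 0.4500 m before braking
braking distance = 1.5000²/(2·0.8000) = 1.4062 m
human closes 0.4000·2.1750 = 0.8700 m
margins: 0.2500+0.0050+0.0600 = 0.3150 m
S_min ≈ 0.4500+1.4062+0.8700+0.3150  ⇒  S_min = 2433/800 m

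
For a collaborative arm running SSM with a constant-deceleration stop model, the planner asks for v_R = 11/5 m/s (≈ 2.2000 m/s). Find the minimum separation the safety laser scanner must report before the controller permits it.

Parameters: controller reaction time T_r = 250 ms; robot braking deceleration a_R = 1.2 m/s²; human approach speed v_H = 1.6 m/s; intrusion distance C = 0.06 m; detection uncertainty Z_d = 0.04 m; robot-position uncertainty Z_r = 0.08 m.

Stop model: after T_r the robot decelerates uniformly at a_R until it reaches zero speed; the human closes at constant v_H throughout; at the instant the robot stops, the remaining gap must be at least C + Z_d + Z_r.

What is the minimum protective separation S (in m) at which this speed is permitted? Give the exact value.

S_min = 152/25 m = 6.0800 m

T_s = v_R/a_R = (11/5)/(6/5) = 1.8333 s
robot covers v_R·T_r = 2.2000·0.2500 = 0.5500 m before braking
robot under decel: 2.2000²/(2·1.2000) = 2.0167 m
human over T_r+T_s: 1.6000·(0.2500+1.8333) = 3.3333 m
margins: 0.0600+0.0400+0.0800 = 0.1800 m
S_min ≈ 0.5500+2.0167+3.3333+0.1800  ⇒  S_min = 152/25 m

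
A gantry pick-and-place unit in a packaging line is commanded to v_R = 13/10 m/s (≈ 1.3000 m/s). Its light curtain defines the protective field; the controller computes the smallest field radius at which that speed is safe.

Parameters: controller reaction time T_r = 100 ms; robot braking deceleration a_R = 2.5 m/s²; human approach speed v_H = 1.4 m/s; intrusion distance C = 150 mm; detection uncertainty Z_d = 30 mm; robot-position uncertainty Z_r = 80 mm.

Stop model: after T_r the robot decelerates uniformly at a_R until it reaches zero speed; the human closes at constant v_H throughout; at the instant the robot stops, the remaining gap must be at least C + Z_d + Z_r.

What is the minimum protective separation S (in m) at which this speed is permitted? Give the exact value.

braking lasts T_s = (13/10)/(5/2) = 0.5200 s
robot in T_r: 1.3000·0.1000 = 0.1300 m
robot covers 1.3000·0.5200 − ½·2.5000·0.5200² = 0.3380 m while stopping
human over T_r+T_s: 1.4000·(0.1000+0.5200) = 0.8680 m
residual clearance needed = 0.1500+0.0300+0.0800 = 0.2600 m
S_min ≈ 0.1300+0.3380+0.8680+0.2600  ⇒  S_min = 399/250 m

S_min = 399/250 m = 1.5960 m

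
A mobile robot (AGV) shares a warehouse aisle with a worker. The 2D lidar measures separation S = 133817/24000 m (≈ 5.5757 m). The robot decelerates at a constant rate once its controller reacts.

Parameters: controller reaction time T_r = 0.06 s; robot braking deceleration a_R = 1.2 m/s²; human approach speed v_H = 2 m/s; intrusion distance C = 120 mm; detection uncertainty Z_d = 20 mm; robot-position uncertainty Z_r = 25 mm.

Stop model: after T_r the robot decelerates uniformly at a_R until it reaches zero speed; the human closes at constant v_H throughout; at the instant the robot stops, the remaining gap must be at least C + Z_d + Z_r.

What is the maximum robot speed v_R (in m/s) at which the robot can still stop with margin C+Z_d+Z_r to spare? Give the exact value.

collect terms ⇒ (5/12)·v_R² + (259/150)·v_R + (-126977/24000) = 0
  disc = (259/150)² − 4·(5/12)·(-126977/24000) = 471969/40000 ; √disc = 687/200
  v_R = (−(259/150) + 687/200) / (2·(5/12)) = 41/20 m/s
check:
stop time T_s = (41/20)/(6/5) = 1.7083 s
reaction-phase robot travel = 2.0500·0.0600 = 0.1230 m
robot covers 2.0500·1.7083 − ½·1.2000·1.7083² = 1.7510 m while stopping
human over T_r+T_s: 2.0000·(0.0600+1.7083) = 3.5367 m
C+Z_d+Z_r = 0.1200+0.0200+0.0250 = 0.1650 m
sum ≈ 0.1230+1.7510+3.5367+0.1650 ≈ 5.5757 m = S ✓

v_R_max = 41/20 m/s = 2.0500 m/s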